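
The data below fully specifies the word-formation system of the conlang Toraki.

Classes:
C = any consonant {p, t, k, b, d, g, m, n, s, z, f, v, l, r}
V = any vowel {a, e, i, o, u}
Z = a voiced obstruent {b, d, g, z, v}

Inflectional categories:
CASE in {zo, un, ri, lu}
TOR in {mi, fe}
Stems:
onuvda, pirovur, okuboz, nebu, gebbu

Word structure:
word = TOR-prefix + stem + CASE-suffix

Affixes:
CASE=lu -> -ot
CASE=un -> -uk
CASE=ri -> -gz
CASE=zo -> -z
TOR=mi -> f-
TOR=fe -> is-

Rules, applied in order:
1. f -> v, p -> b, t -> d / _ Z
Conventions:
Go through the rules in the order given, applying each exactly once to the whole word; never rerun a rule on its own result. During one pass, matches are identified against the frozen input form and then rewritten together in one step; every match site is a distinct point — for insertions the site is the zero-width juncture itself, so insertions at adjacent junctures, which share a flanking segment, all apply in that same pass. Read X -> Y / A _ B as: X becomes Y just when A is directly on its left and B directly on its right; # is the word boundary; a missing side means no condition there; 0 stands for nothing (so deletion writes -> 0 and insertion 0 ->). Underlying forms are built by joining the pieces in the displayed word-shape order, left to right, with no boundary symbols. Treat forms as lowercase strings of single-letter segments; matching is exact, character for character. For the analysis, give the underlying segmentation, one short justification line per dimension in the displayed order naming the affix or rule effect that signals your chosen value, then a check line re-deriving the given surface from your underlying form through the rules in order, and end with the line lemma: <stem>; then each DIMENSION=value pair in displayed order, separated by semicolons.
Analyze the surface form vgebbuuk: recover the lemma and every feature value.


underlying: f-gebbu-uk
CASE=un - signalled by the affix -uk
TOR=mi - signalled by the affix f-
check: fgebbuuk -> vgebbuuk
lemma: gebbu; CASE=un; TOR=mi


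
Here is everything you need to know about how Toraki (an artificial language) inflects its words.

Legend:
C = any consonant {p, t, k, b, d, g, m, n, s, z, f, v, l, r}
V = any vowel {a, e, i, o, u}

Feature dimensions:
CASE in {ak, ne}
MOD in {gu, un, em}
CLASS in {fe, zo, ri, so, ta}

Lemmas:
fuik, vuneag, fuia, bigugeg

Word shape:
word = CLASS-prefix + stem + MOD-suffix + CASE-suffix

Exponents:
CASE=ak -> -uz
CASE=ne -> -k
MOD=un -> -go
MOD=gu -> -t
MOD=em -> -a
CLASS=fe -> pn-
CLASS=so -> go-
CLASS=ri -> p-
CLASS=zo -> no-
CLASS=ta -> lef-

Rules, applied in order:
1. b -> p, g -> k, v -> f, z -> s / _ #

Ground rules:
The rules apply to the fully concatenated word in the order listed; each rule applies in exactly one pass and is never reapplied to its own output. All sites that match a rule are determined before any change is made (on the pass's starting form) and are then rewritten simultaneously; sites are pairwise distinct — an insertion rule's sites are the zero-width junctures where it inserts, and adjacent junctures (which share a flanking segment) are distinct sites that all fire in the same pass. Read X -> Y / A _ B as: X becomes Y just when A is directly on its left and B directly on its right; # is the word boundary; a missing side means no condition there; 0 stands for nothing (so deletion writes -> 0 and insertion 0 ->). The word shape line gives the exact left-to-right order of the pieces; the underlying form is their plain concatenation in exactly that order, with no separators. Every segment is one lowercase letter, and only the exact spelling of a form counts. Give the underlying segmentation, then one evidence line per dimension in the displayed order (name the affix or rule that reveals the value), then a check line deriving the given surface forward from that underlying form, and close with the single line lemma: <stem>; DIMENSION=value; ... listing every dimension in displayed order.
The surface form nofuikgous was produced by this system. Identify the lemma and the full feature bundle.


underlying: no-fuik-go-uz
CASE=ak - signalled by the affix -uz
MOD=un - signalled by the affix -go
CLASS=zo - signalled by the affix no-
check: nofuikgouz -> nofuikgous
lemma: fuik; CASE=ak; MOD=un; CLASS=zo


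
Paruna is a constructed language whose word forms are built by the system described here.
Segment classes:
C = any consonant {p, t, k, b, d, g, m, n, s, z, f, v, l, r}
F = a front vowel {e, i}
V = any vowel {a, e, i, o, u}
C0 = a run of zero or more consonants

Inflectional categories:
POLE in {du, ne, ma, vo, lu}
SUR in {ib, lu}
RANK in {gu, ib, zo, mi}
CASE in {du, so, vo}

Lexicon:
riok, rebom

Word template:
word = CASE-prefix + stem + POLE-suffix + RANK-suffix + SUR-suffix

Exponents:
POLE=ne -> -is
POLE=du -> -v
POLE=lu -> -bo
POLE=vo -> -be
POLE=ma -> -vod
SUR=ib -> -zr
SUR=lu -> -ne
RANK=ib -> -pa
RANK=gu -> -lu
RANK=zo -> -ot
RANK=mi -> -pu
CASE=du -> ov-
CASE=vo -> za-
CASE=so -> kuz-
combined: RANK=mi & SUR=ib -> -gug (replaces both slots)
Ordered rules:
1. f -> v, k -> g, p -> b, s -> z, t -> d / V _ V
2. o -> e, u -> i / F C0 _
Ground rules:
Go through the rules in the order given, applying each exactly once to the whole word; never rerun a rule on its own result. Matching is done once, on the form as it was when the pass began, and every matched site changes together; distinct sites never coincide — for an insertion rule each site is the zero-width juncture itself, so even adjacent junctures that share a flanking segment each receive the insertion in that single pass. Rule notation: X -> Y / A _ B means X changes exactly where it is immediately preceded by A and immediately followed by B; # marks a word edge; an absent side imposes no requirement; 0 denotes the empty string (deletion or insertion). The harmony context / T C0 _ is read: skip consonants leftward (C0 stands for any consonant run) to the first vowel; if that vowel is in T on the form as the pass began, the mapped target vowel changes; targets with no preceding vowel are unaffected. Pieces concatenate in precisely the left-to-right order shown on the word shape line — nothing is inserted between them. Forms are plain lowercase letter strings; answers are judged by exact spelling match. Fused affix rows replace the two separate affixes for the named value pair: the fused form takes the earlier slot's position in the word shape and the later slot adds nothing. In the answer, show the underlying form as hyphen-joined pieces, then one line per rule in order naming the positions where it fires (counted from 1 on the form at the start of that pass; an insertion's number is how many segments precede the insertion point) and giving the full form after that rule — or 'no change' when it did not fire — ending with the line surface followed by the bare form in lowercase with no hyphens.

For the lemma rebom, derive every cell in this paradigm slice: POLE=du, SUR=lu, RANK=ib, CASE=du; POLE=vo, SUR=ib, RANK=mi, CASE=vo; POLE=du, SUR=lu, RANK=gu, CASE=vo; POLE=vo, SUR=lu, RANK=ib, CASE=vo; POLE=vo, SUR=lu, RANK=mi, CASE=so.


cell POLE=du, SUR=lu, RANK=ib, CASE=du:
underlying: ov-rebom-v-pa-ne
1. f -> v, k -> g, p -> b, s -> z, t -> d / V _ V: no change
2. o -> e, u -> i / F C0 _: fires at position(s) 6: ovrebemvpane
surface: ovrebemvpane

cell POLE=vo, SUR=ib, RANK=mi, CASE=vo:
underlying: za-rebom-be-gug
1. f -> v, k -> g, p -> b, s -> z, t -> d / V _ V: no change
2. o -> e, u -> i / F C0 _: fires at position(s) 6, 11: zarebembegig
surface: zarebembegig

cell POLE=du, SUR=lu, RANK=gu, CASE=vo:
underlying: za-rebom-v-lu-ne
1. f -> v, k -> g, p -> b, s -> z, t -> d / V _ V: no change
2. o -> e, u -> i / F C0 _: fires at position(s) 6: zarebemvlune
surface: zarebemvlune

cell POLE=vo, SUR=lu, RANK=ib, CASE=vo:
underlying: za-rebom-be-pa-ne
1. f -> v, k -> g, p -> b, s -> z, t -> d / V _ V: fires at position(s) 10: zarebombebane
2. o -> e, u -> i / F C0 _: fires at position(s) 6: zarebembebane
surface: zarebembebane

cell POLE=vo, SUR=lu, RANK=mi, CASE=so:
underlying: kuz-rebom-be-pu-ne
1. f -> v, k -> g, p -> b, s -> z, t -> d / V _ V: fires at position(s) 11: kuzrebombebune
2. o -> e, u -> i / F C0 _: fires at position(s) 7, 12: kuzrebembebine
surface: kuzrebembebine


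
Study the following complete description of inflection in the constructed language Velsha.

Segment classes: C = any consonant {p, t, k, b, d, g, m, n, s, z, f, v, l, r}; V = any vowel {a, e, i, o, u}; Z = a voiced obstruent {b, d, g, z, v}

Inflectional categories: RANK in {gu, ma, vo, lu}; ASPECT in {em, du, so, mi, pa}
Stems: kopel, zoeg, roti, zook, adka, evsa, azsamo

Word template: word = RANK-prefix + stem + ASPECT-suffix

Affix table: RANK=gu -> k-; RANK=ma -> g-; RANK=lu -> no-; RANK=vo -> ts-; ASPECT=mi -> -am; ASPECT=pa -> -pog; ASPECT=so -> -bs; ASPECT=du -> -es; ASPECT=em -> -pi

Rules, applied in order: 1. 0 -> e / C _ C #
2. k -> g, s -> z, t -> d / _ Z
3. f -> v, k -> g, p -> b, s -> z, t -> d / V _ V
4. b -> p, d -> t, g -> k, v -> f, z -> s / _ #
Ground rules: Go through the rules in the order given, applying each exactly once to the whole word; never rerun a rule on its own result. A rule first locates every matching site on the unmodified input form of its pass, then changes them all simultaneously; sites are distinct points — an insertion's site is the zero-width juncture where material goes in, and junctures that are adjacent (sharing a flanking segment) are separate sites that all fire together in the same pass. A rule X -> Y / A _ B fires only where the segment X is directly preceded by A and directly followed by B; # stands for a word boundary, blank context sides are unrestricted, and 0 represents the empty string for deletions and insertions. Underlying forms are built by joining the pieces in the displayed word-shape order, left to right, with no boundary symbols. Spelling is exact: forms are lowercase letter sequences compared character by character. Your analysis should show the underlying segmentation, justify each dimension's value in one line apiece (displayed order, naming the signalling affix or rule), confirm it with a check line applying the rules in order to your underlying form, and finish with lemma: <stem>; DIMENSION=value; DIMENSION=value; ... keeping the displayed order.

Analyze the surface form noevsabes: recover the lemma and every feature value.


underlying: no-evsa-bs
RANK=lu - signalled by the affix no-
ASPECT=so - signalled by the affix -bs
check: noevsabs -> noevsabes -> noevsabes -> noevsabes -> noevsabes
lemma: evsa; RANK=lu; ASPECT=so


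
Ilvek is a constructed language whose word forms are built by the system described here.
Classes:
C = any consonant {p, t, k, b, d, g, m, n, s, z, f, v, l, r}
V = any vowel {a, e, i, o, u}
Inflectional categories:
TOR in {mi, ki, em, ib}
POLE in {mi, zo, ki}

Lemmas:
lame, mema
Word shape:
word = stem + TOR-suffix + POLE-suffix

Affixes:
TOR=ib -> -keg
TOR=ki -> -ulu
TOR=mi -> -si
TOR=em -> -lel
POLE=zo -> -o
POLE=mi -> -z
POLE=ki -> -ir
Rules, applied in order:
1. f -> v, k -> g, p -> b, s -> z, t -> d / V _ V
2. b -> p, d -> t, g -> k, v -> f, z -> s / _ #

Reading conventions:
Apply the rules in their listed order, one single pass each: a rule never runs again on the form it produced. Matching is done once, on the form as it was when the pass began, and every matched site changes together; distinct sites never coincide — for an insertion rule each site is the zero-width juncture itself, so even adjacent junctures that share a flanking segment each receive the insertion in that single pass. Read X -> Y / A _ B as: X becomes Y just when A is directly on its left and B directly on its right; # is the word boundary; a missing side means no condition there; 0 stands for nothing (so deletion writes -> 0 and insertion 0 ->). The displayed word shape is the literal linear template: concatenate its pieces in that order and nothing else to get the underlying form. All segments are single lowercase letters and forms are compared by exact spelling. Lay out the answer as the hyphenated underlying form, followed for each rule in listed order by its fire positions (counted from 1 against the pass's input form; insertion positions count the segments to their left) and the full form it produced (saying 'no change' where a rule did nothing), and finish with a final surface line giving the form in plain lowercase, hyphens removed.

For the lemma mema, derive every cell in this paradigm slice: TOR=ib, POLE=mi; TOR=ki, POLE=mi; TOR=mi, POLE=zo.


cell TOR=ib, POLE=mi:
underlying: mema-keg-z
1. f -> v, k -> g, p -> b, s -> z, t -> d / V _ V: fires at position(s) 5: memagegz
2. b -> p, d -> t, g -> k, v -> f, z -> s / _ #: fires at position(s) 8: memagegs
surface: memagegs

cell TOR=ki, POLE=mi:
underlying: mema-ulu-z
1. f -> v, k -> g, p -> b, s -> z, t -> d / V _ V: no change
2. b -> p, d -> t, g -> k, v -> f, z -> s / _ #: fires at position(s) 8: memaulus
surface: memaulus

cell TOR=mi, POLE=zo:
underlying: mema-si-o
1. f -> v, k -> g, p -> b, s -> z, t -> d / V _ V: fires at position(s) 5: memazio
2. b -> p, d -> t, g -> k, v -> f, z -> s / _ #: no change
surface: memazio


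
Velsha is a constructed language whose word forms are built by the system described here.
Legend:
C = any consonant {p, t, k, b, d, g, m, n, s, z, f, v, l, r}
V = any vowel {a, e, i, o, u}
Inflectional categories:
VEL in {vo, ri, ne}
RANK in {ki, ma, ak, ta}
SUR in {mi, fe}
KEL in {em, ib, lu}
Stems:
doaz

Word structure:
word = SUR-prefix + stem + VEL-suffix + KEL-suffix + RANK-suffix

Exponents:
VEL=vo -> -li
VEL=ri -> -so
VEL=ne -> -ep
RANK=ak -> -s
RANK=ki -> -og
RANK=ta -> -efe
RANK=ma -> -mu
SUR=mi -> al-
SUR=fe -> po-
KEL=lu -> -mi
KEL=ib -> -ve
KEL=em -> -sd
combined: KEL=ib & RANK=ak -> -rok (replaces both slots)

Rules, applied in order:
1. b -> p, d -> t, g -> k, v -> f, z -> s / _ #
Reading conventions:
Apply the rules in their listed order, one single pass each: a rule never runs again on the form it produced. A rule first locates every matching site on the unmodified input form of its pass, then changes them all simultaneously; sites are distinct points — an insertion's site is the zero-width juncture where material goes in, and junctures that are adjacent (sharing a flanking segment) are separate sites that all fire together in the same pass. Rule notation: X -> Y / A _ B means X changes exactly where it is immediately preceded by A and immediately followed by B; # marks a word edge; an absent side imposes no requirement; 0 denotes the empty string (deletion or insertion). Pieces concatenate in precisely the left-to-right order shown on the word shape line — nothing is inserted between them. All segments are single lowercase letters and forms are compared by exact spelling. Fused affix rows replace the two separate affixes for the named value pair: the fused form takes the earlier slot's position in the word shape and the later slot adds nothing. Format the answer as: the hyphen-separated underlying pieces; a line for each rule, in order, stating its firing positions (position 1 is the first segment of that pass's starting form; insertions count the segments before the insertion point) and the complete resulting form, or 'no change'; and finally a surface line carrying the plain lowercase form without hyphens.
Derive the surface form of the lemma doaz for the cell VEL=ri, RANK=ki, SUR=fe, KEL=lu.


underlying: po-doaz-so-mi-og
1. b -> p, d -> t, g -> k, v -> f, z -> s / _ #: fires at position(s) 12: podoazsomiok
surface: podoazsomiok


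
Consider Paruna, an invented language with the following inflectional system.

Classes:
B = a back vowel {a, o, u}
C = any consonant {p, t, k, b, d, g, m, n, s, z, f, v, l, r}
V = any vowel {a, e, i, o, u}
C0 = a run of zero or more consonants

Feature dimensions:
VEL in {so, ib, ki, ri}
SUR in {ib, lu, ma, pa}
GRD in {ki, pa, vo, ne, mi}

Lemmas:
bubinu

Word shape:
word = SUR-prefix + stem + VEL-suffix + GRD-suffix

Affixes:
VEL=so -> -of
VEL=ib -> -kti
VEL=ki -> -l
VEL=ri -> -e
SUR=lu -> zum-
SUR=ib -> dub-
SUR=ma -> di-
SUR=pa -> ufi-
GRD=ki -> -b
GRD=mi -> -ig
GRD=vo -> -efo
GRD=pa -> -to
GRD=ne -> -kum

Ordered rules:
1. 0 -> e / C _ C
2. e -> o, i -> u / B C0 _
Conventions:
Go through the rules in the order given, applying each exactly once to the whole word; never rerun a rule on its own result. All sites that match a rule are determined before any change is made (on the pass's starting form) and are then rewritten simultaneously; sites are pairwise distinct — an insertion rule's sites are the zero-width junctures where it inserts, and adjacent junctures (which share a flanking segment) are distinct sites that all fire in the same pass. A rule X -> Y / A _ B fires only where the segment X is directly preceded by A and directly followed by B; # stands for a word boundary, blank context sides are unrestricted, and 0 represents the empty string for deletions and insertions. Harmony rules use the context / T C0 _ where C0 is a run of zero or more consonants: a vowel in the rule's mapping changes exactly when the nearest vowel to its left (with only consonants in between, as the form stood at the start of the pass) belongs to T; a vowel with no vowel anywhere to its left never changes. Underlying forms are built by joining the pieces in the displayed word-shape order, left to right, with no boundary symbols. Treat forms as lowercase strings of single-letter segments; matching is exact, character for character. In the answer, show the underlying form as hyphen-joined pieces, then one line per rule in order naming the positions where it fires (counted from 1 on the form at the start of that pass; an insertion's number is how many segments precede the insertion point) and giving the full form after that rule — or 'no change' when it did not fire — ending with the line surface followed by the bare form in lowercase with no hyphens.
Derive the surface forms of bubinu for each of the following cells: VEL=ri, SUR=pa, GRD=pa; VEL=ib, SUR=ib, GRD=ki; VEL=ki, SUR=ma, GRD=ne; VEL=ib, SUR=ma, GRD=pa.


cell VEL=ri, SUR=pa, GRD=pa:
underlying: ufi-bubinu-e-to
1. 0 -> e / C _ C: no change
2. e -> o, i -> u / B C0 _: fires at position(s) 3, 7, 10: ufububunuoto
surface: ufububunuoto

cell VEL=ib, SUR=ib, GRD=ki:
underlying: dub-bubinu-kti-b
1. 0 -> e / C _ C: inserts after position(s) 3, 10: dubebubinuketib
2. e -> o, i -> u / B C0 _: fires at position(s) 4, 8, 12: dubobubunukotib
surface: dubobubunukotib

cell VEL=ki, SUR=ma, GRD=ne:
underlying: di-bubinu-l-kum
1. 0 -> e / C _ C: inserts after position(s) 9: dibubinulekum
2. e -> o, i -> u / B C0 _: fires at position(s) 6, 10: dibubunulokum
surface: dibubunulokum

cell VEL=ib, SUR=ma, GRD=pa:
underlying: di-bubinu-kti-to
1. 0 -> e / C _ C: inserts after position(s) 9: dibubinuketito
2. e -> o, i -> u / B C0 _: fires at position(s) 6, 10: dibubunukotito
surface: dibubunukotito


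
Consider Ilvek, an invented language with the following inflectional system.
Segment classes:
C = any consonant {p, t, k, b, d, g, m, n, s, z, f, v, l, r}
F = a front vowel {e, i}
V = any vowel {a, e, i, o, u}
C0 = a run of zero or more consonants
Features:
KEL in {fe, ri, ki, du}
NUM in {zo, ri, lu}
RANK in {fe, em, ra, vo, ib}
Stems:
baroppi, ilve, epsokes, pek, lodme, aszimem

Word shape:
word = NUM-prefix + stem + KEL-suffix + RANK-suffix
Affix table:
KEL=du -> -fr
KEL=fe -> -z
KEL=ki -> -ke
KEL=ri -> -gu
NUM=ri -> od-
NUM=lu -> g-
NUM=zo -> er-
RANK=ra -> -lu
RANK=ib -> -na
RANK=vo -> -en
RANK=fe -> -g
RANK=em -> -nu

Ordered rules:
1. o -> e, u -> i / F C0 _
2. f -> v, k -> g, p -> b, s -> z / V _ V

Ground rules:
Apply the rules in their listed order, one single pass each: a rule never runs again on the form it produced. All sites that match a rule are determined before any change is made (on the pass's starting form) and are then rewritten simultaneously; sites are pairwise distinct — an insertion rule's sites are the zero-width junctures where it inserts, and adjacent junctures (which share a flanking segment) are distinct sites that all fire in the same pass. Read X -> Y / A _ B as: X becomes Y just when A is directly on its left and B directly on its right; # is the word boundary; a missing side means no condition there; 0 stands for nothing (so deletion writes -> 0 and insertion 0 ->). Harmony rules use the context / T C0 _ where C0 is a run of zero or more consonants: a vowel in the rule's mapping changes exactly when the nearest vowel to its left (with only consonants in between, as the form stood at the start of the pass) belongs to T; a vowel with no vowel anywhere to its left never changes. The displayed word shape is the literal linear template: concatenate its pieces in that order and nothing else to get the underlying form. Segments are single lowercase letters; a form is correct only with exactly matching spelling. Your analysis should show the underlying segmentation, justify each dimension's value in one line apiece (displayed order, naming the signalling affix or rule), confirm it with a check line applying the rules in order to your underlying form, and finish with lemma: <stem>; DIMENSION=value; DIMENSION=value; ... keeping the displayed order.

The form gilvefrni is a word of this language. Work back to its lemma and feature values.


underlying: g-ilve-fr-nu
KEL=du - signalled by the affix -fr
NUM=lu - signalled by the affix g-
RANK=em - signalled by the affix -nu
check: gilvefrnu -> gilvefrni -> gilvefrni
lemma: ilve; KEL=du; NUM=lu; RANK=em


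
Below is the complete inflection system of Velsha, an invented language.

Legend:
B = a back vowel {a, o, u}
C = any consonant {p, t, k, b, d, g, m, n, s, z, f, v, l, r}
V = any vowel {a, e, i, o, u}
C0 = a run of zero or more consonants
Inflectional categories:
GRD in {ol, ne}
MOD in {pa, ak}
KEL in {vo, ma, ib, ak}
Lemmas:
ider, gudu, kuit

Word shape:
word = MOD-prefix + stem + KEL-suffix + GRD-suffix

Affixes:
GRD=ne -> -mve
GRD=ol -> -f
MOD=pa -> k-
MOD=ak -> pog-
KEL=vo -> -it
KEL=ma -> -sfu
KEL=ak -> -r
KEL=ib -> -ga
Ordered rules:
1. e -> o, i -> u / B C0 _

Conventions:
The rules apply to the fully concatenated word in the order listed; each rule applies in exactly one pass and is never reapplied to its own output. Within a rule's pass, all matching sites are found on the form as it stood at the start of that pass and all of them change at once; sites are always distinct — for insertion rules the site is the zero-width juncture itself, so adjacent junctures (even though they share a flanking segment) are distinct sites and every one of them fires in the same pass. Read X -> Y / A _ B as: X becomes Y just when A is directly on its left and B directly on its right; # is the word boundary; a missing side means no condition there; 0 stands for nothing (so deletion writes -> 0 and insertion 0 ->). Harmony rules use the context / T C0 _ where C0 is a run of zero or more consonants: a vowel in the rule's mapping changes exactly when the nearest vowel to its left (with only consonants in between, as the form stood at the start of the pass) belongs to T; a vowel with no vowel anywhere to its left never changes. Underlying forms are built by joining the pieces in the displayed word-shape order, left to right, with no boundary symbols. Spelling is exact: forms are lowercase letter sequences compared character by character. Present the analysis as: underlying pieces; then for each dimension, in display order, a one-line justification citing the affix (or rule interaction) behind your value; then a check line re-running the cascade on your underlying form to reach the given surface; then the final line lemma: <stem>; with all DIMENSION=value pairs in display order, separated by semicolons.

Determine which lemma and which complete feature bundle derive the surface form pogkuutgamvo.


underlying: pog-kuit-ga-mve
GRD=ne - signalled by the affix -mve
MOD=ak - signalled by the affix pog-
KEL=ib - signalled by the affix -ga
check: pogkuitgamve -> pogkuutgamvo
lemma: kuit; GRD=ne; MOD=ak; KEL=ib


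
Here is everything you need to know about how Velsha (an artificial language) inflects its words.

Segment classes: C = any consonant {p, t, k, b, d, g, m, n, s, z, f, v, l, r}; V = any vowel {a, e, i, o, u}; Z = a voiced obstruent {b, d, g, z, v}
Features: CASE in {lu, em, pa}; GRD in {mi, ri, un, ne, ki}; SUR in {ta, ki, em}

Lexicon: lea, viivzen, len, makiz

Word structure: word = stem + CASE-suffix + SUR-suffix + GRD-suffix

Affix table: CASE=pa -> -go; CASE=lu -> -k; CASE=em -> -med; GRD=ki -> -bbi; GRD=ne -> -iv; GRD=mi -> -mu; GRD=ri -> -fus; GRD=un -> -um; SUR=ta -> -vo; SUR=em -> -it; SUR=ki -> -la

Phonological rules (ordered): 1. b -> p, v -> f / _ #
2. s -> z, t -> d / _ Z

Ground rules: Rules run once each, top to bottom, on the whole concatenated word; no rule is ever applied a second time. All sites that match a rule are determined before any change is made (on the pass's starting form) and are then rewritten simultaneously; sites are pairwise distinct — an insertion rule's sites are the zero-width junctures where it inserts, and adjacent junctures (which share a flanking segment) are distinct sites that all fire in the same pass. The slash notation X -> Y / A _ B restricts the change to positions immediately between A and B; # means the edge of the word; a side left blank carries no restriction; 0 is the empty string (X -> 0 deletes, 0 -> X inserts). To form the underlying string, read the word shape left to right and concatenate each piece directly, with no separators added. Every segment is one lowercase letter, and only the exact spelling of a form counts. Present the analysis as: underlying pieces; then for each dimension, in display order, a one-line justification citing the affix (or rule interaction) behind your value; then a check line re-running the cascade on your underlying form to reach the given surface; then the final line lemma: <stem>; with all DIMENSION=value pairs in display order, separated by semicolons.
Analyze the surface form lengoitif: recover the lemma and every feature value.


underlying: len-go-it-iv
CASE=pa - signalled by the affix -go
GRD=ne - signalled by the affix -iv
SUR=em - signalled by the affix -it
check: lengoitiv -> lengoitif -> lengoitif
lemma: len; CASE=pa; GRD=ne; SUR=em


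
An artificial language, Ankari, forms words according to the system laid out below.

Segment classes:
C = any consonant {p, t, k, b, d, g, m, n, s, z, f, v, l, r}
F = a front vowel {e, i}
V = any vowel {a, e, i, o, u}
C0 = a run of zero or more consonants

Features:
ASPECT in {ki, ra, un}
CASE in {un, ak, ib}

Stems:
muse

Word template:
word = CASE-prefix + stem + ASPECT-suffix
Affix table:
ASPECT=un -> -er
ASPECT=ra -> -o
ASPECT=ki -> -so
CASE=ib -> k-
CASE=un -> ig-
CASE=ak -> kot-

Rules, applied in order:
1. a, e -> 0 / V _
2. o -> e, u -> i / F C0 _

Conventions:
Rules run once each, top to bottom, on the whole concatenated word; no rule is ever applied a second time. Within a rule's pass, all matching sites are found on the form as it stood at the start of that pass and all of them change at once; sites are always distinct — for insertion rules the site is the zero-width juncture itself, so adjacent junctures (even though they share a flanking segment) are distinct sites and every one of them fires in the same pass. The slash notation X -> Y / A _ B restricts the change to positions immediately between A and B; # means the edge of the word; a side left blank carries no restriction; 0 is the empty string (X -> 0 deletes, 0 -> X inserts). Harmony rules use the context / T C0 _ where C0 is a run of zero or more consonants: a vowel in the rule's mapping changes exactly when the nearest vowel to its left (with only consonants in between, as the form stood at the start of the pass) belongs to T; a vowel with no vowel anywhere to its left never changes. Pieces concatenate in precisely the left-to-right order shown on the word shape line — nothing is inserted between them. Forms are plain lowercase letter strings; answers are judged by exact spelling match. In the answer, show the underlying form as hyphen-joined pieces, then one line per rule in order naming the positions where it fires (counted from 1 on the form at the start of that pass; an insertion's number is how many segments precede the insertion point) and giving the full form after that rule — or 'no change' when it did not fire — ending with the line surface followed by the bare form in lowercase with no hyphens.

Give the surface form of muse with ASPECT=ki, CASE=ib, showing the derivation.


underlying: k-muse-so
1. a, e -> 0 / V _: no change
2. o -> e, u -> i / F C0 _: fires at position(s) 7: kmusese
surface: kmusese


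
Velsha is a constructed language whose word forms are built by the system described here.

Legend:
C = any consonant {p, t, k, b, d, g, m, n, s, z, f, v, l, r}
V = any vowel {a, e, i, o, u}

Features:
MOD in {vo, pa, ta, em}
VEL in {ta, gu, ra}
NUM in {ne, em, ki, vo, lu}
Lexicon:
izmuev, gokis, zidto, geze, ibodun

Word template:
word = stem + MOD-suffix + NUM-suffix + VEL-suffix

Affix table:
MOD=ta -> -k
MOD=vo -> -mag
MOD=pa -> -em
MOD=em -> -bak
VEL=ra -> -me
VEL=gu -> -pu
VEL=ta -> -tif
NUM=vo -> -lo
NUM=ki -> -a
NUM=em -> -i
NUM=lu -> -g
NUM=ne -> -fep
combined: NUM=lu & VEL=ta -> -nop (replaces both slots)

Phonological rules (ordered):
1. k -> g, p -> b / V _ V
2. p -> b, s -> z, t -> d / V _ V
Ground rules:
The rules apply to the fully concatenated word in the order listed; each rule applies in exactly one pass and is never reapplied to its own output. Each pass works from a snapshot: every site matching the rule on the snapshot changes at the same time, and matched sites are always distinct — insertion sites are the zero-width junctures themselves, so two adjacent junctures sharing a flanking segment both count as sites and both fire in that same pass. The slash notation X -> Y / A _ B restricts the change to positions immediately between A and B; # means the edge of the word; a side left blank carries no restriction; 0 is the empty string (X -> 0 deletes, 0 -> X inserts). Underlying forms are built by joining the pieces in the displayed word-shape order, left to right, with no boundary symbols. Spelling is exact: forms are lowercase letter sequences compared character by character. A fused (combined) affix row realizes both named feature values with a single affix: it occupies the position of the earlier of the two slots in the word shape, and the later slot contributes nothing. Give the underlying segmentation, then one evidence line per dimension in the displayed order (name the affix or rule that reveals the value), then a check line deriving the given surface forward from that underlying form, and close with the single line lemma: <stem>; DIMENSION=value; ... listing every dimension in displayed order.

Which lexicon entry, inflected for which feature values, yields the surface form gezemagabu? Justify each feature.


underlying: geze-mag-a-pu
MOD=vo - signalled by the affix -mag
VEL=gu - signalled by the affix -pu
NUM=ki - signalled by the affix -a
check: gezemagapu -> gezemagabu -> gezemagabu
lemma: geze; MOD=vo; VEL=gu; NUM=ki


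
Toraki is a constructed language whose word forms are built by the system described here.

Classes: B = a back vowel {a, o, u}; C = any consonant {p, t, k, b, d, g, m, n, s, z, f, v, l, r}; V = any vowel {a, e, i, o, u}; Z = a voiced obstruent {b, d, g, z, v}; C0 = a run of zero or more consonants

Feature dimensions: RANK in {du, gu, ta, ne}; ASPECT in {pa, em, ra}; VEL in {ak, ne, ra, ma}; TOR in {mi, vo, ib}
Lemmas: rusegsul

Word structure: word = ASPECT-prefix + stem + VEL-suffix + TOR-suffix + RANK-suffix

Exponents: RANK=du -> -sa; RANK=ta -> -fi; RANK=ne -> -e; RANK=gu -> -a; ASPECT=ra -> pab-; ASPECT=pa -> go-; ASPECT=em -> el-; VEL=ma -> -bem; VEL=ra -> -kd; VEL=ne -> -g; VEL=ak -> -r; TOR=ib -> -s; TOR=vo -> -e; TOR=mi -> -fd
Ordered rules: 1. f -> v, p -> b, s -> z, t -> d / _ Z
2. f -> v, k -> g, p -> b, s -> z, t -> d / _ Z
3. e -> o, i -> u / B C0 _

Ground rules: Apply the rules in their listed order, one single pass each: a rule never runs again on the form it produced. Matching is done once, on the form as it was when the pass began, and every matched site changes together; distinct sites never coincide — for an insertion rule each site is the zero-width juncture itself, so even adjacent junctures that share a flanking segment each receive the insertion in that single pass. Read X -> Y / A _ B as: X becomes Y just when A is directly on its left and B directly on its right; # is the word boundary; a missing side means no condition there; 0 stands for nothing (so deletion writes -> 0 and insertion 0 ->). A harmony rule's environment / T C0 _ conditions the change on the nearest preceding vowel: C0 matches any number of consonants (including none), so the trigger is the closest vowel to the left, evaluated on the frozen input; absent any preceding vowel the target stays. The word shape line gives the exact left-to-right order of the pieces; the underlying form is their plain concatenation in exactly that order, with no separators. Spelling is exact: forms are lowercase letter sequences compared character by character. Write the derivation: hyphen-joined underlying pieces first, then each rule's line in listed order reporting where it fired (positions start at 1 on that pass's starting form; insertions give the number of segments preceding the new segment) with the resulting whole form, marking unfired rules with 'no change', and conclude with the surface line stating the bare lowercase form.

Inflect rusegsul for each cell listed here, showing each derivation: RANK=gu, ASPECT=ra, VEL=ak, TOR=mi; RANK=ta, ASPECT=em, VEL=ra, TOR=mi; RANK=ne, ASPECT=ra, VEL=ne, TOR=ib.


cell RANK=gu, ASPECT=ra, VEL=ak, TOR=mi:
underlying: pab-rusegsul-r-fd-a
1. f -> v, p -> b, s -> z, t -> d / _ Z: fires at position(s) 13: pabrusegsulrvda
2. f -> v, k -> g, p -> b, s -> z, t -> d / _ Z: no change
3. e -> o, i -> u / B C0 _: fires at position(s) 7: pabrusogsulrvda
surface: pabrusogsulrvda

cell RANK=ta, ASPECT=em, VEL=ra, TOR=mi:
underlying: el-rusegsul-kd-fd-fi
1. f -> v, p -> b, s -> z, t -> d / _ Z: fires at position(s) 13: elrusegsulkdvdfi
2. f -> v, k -> g, p -> b, s -> z, t -> d / _ Z: fires at position(s) 11: elrusegsulgdvdfi
3. e -> o, i -> u / B C0 _: fires at position(s) 6, 16: elrusogsulgdvdfu
surface: elrusogsulgdvdfu

cell RANK=ne, ASPECT=ra, VEL=ne, TOR=ib:
underlying: pab-rusegsul-g-s-e
1. f -> v, p -> b, s -> z, t -> d / _ Z: no change
2. f -> v, k -> g, p -> b, s -> z, t -> d / _ Z: no change
3. e -> o, i -> u / B C0 _: fires at position(s) 7, 14: pabrusogsulgso
surface: pabrusogsulgso


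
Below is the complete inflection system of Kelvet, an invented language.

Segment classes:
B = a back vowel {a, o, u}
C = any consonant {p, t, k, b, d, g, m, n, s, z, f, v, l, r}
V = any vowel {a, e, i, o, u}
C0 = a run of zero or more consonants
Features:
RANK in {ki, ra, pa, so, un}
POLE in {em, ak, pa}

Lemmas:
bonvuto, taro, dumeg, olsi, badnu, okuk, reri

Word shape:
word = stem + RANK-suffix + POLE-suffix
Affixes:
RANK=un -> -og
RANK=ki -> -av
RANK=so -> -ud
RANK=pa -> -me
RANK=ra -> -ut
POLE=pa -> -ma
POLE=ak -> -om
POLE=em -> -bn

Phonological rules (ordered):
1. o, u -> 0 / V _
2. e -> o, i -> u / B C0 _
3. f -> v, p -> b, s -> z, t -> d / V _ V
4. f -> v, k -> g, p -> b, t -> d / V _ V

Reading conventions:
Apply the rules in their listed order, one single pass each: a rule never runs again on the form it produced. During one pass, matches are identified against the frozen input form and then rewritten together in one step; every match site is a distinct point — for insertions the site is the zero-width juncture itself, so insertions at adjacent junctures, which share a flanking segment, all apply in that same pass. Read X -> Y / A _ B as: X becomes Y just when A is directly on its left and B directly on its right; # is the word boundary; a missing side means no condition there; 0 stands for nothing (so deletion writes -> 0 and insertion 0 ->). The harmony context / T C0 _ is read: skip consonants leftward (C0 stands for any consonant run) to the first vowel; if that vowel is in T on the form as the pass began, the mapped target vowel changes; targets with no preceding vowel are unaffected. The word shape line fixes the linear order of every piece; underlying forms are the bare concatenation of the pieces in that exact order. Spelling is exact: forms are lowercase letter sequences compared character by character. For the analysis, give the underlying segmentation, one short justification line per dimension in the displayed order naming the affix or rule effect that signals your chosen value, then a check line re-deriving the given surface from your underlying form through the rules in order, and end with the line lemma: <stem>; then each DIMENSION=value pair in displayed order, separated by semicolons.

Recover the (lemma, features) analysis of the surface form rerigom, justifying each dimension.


underlying: reri-og-om
RANK=un - signalled by the affix -og
POLE=ak - signalled by the affix -om
check: reriogom -> rerigom -> rerigom -> rerigom -> rerigom
lemma: reri; RANK=un; POLE=ak


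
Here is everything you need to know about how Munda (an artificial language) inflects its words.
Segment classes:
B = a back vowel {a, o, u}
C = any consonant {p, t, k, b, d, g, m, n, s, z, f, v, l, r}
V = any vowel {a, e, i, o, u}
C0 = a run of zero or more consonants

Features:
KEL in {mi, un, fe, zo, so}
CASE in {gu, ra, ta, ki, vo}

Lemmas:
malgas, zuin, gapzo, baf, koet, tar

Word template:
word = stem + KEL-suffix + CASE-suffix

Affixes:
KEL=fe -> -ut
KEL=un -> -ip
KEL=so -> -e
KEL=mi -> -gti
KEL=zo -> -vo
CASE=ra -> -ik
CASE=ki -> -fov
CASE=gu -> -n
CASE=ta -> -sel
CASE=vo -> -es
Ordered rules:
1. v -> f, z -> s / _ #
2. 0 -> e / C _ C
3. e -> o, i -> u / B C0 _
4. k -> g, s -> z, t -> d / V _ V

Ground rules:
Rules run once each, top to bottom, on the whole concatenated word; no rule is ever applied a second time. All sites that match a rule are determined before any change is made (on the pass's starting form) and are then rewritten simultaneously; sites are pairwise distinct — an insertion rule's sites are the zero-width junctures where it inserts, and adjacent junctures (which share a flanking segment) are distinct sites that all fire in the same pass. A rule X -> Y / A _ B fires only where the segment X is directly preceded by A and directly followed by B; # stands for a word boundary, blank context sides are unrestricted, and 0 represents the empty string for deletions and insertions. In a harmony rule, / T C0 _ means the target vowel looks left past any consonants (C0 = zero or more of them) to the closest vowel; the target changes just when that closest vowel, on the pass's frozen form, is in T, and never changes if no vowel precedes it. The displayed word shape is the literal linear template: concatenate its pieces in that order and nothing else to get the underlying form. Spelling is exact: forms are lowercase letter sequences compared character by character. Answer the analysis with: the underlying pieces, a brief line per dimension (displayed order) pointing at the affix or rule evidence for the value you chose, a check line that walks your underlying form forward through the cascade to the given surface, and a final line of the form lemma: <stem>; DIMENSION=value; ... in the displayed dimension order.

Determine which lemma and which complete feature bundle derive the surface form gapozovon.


underlying: gapzo-vo-n
KEL=zo - signalled by the affix -vo
CASE=gu - signalled by the affix -n
check: gapzovon -> gapzovon -> gapezovon -> gapozovon -> gapozovon
lemma: gapzo; KEL=zo; CASE=gu


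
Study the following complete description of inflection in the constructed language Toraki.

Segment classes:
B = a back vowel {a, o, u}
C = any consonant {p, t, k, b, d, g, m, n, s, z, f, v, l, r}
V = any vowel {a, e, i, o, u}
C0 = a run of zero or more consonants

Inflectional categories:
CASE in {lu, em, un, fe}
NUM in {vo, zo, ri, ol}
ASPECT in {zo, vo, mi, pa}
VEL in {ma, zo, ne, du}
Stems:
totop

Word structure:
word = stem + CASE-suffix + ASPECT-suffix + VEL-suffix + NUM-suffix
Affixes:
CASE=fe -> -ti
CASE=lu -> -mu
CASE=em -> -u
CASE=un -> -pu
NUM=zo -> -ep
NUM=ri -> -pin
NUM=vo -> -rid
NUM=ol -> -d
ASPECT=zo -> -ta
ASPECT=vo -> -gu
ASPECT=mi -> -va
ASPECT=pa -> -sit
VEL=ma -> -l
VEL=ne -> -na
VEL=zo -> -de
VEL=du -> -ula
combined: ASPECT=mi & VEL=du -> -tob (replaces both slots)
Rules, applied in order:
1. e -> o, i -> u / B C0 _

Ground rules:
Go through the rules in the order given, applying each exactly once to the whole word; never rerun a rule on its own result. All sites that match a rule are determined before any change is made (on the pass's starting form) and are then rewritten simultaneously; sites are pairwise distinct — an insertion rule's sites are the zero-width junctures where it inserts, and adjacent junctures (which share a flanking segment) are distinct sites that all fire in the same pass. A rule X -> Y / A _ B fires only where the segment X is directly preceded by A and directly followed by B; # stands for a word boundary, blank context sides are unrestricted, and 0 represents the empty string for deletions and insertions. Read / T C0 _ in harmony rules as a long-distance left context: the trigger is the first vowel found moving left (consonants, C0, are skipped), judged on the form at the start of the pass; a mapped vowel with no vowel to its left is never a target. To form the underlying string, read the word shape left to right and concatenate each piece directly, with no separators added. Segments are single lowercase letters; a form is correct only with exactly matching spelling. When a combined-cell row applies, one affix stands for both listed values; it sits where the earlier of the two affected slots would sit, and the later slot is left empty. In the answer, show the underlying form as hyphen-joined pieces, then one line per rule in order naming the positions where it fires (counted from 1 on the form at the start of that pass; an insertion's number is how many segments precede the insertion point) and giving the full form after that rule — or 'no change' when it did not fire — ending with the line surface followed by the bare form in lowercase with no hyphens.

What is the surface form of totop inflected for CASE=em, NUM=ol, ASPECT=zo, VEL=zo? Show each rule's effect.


underlying: totop-u-ta-de-d
1. e -> o, i -> u / B C0 _: fires at position(s) 10: totoputadod
surface: totoputadod
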